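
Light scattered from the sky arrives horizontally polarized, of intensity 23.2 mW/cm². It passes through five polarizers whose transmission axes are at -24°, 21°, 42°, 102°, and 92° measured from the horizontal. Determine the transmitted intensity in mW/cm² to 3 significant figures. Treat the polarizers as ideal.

I₁ = 23.2 mW/cm² · cos²(24°) = 19.36 mW/cm².
I₂ = I₁ · cos²(45°) = 19.36 · 0.5 = 9.681 mW/cm².
I₃ = I₂ · cos²(21°) = 9.681 · 0.8716 = 8.438 mW/cm².
I₄ = I₃ · cos²(60°) = 8.438 · 0.25 = 2.109 mW/cm².
I₅ = I₄ · cos²(10°) = 2.109 · 0.9698 = 2.046 mW/cm².

I ≈ 2.05 mW/cm²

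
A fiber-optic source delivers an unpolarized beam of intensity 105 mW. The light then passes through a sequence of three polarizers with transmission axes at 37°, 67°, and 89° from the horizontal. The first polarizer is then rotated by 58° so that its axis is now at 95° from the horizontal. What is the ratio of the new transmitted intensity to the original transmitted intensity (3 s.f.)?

Before rotation:
Unpolarized light through the first polarizer → I₁ = ½ I₀, now polarized at 37°.
I₂ = I₁ cos²(67° − 37°) = 0.5 I₀ · cos²(30°) = 0.375 I₀.
I₃ = I₂ cos²(89° − 67°) = 0.375 I₀ · cos²(22°) = 0.3224 I₀.
After rotation:
Unpolarized light through the first polarizer → I₁ = ½ I₀, now polarized at 95°.
I₂ = I₁ cos²(67° − 95°) = 0.5 I₀ · cos²(28°) = 0.3898 I₀.
I₃ = I₂ cos²(89° − 67°) = 0.3898 I₀ · cos²(22°) = 0.3351 I₀.
Ratio = 0.3351 / 0.3224 = 1.039.

I_new/I_old ≈ 1.04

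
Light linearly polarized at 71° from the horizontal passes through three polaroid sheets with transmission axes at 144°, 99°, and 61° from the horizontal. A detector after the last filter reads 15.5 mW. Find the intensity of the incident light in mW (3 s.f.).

I₁ = I₀ cos²(144° − 71°) = I₀ cos²(73°) = 0.08548 I₀.
I₂ = I₁ cos²(99° − 144°) = 0.08548 I₀ · cos²(45°) = 0.04274 I₀.
I₃ = I₂ cos²(61° − 99°) = 0.04274 I₀ · cos²(38°) = 0.02654 I₀.
So 15.5 mW = 0.02654 I₀, giving I₀ = 15.5/0.02654 = 584 mW.

I₀ ≈ 584 mW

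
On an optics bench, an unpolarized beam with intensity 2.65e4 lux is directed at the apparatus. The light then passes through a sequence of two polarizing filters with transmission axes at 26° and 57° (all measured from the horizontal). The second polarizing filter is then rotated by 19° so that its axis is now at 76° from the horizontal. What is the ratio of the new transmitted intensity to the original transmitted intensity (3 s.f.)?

Before rotation:
Unpolarized light through the first polarizer → I₁ = ½ I₀, now polarized at 26°.
I₂ = I₁ cos²(57° − 26°) = 0.5 I₀ · cos²(31°) = 0.3674 I₀.
After rotation:
Unpolarized light through the first polarizer → I₁ = ½ I₀, now polarized at 26°.
I₂ = I₁ cos²(76° − 26°) = 0.5 I₀ · cos²(50°) = 0.2066 I₀.
Ratio = 0.2066 / 0.3674 = 0.5623.

I_new/I_old ≈ 0.562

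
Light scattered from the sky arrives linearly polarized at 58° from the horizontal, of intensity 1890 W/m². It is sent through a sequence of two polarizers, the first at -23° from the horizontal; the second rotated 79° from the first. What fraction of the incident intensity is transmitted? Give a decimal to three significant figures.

I/I₀ ≈ 0.000891

I₁ = 1890 W/m² · cos²(81°) = 46.25 W/m².
I₂ = I₁ · cos²(79°) = 46.25 · 0.03641 = 1.684 W/m².
Transmitted fraction = 0.000891.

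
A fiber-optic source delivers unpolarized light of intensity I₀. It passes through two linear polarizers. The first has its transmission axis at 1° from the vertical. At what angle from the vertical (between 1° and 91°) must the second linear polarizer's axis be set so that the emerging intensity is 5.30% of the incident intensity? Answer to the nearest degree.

Unpolarized light through the first polarizer → I₁ = ½ I₀, now polarized at 1°.
Need I₂/I₀ = 0.053, so cos²(θ − 1°) = 0.053 / 0.5 = 0.106.
θ − 1° = arccos(√0.106) = 71.0°, giving θ ≈ 1 + 71.0 = 72.0°.

θ ≈ 72°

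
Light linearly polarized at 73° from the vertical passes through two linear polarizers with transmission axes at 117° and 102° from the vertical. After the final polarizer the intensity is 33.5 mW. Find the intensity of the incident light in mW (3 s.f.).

I₀ ≈ 69.4 mW

By Malus's law, I₁ = I₀ cos²(117° − 73°) = I₀ cos²(44°) = 0.5174 I₀.
I₂ = I₁ cos²(102° − 117°) = 0.5174 I₀ · cos²(15°) = 0.4828 I₀.
So 33.5 mW = 0.4828 I₀, giving I₀ = 33.5/0.4828 = 69.39 mW.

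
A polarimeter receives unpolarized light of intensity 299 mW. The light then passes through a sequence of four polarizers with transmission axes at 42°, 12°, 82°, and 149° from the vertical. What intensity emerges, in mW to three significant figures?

Unpolarized light through the first polarizer → I₁ = 299 mW/2 = 149.5 mW, polarized at 42°.
I₂ = I₁ · cos²(30°) = 149.5 · 0.75 = 112.1 mW.
I₃ = I₂ · cos²(70°) = 112.1 · 0.117 = 13.12 mW.
I₄ = I₃ · cos²(67°) = 13.12 · 0.1527 = 2.002 mW.

I ≈ 2.00 mW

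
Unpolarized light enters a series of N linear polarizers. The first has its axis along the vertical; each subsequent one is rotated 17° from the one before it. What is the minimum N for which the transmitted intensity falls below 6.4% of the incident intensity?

First polarizer halves the unpolarized light: factor 1/2.
Each further stage multiplies by cos²(17°) = 0.9145.
After N polarizers: T = 0.5·0.9145^(N−1). Require T < 0.064 ⇒ N−1 > ln(0.064/0.5)/ln(0.9145) = 23.01, so N−1 ≥ 24 and N = 25.
Check: N=25 gives T = 0.05856 < 0.064; N=24 gives T = 0.06403.

N = 25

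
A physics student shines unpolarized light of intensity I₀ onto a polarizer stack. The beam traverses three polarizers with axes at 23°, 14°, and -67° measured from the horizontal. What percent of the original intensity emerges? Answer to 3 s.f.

Unpolarized light through the first polarizer → I₁ = ½ I₀, now polarized at 23°.
I₂ = I₁ cos²(14° − 23°) = 0.5 I₀ · cos²(9°) = 0.4878 I₀.
I₃ = I₂ cos²(-67° − 14°) = 0.4878 I₀ · cos²(81°) = 0.01194 I₀.
That is 1.194% of the incident intensity.

≈ 1.19%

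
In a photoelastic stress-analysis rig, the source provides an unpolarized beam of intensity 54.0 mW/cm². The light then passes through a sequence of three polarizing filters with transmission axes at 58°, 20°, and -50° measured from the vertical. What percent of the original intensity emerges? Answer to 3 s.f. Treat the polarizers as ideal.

≈ 3.63%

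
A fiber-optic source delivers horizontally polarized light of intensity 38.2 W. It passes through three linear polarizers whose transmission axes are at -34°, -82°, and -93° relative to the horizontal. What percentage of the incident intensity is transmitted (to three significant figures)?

I₁ = 38.2 W · cos²(34°) = 26.25 W.
I₂ = I₁ · cos²(48°) = 26.25 · 0.4477 = 11.76 W.
I₃ = I₂ · cos²(11°) = 11.76 · 0.9636 = 11.33 W.
That is 29.65% of the incident intensity.

≈ 29.7%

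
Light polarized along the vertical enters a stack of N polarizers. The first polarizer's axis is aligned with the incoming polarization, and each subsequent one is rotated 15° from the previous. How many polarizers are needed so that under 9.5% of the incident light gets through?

First polarizer is aligned with the polarization: full transmission.
Each further stage multiplies by cos²(15°) = 0.933.
After N polarizers: T = 0.933^(N−1). Require T < 0.095 ⇒ N−1 > ln(0.095)/ln(0.933) = 33.95, so N−1 ≥ 34 and N = 35.
Check: N=35 gives T = 0.09466 < 0.095; N=34 gives T = 0.1015.

N = 35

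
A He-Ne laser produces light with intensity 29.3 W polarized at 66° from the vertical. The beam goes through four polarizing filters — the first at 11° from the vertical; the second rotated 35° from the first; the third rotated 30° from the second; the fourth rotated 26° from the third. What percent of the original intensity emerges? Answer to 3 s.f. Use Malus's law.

By Malus's law, I₁ = 29.3 W · cos²(55°) = 9.639 W.
I₂ = I₁ · cos²(35°) = 9.639 · 0.671 = 6.468 W.
I₃ = I₂ · cos²(30°) = 6.468 · 0.75 = 4.851 W.
I₄ = I₃ · cos²(26°) = 4.851 · 0.8078 = 3.919 W.
That is 13.37% of the incident intensity.

≈ 13.4%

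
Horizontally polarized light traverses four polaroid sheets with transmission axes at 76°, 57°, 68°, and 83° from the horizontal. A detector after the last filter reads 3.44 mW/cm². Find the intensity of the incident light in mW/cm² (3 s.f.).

I₁ = I₀ cos²(76° − 0°) = I₀ cos²(76°) = 0.05853 I₀.
I₂ = I₁ cos²(57° − 76°) = 0.05853 I₀ · cos²(19°) = 0.05232 I₀.
I₃ = I₂ cos²(68° − 57°) = 0.05232 I₀ · cos²(11°) = 0.05042 I₀.
I₄ = I₃ cos²(83° − 68°) = 0.05042 I₀ · cos²(15°) = 0.04704 I₀.
So 3.44 mW/cm² = 0.04704 I₀, giving I₀ = 3.44/0.04704 = 73.13 mW/cm².

I₀ ≈ 73.1 mW/cm²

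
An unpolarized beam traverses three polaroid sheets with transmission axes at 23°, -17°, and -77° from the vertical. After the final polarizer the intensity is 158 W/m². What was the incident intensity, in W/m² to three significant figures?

I₀ ≈ 2150 W/m²

Unpolarized light through the first polarizer → I₁ = ½ I₀, now polarized at 23°.
I₂ = I₁ cos²(-17° − 23°) = 0.5 I₀ · cos²(40°) = 0.2934 I₀.
I₃ = I₂ cos²(-77° + 17°) = 0.2934 I₀ · cos²(60°) = 0.07335 I₀.
So 158 W/m² = 0.07335 I₀, giving I₀ = 158/0.07335 = 2154 W/m².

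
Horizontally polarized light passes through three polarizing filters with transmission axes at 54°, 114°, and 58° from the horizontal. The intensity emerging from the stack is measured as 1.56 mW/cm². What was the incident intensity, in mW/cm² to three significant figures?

I₀ ≈ 57.8 mW/cm²

By Malus's law, I₁ = I₀ cos²(54° − 0°) = I₀ cos²(54°) = 0.3455 I₀.
I₂ = I₁ cos²(114° − 54°) = 0.3455 I₀ · cos²(60°) = 0.08637 I₀.
I₃ = I₂ cos²(58° − 114°) = 0.08637 I₀ · cos²(56°) = 0.02701 I₀.
So 1.56 mW/cm² = 0.02701 I₀, giving I₀ = 1.56/0.02701 = 57.76 mW/cm².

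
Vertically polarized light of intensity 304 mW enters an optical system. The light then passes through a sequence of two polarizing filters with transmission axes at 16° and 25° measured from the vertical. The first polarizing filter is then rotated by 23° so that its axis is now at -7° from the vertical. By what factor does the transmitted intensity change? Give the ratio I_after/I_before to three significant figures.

I_new/I_old ≈ 0.786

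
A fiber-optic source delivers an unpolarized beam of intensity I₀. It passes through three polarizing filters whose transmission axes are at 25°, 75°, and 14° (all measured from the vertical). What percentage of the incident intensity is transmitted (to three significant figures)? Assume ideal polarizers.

Unpolarized light through the first polarizer → I₁ = ½ I₀, now polarized at 25°.
I₂ = I₁ cos²(75° − 25°) = 0.5 I₀ · cos²(50°) = 0.2066 I₀.
I₃ = I₂ cos²(14° − 75°) = 0.2066 I₀ · cos²(61°) = 0.04856 I₀.
That is 4.856% of the incident intensity.

≈ 4.86%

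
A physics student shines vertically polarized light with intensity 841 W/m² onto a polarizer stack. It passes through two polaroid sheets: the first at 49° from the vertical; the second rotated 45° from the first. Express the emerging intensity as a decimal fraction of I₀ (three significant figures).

I₁ = 841 W/m² · cos²(49°) = 362 W/m².
I₂ = I₁ · cos²(45°) = 362 · 0.5 = 181 W/m².
Transmitted fraction = 0.2152.

I/I₀ ≈ 0.215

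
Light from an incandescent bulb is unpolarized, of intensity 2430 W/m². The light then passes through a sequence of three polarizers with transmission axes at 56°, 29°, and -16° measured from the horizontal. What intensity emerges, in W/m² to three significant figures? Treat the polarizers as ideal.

Unpolarized light through the first polarizer → I₁ = 2430 W/m²/2 = 1215 W/m², polarized at 56°.
I₂ = I₁ · cos²(27°) = 1215 · 0.7939 = 964.6 W/m².
I₃ = I₂ · cos²(45°) = 964.6 · 0.5 = 482.3 W/m².

I ≈ 482 W/m²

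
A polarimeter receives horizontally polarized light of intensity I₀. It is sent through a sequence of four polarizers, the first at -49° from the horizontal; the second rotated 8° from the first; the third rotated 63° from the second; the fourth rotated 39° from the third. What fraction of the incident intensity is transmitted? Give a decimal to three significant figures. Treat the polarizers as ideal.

≈ 0.0525 I₀

By Malus's law, I₁ = I₀ cos²(-49° − 0°) = I₀ cos²(49°) = 0.4304 I₀.
I₂ = I₁ cos²(8°) = 0.4304 · 0.9806 I₀ = 0.4221 I₀.
I₃ = I₂ cos²(63°) = 0.4221 · 0.2061 I₀ = 0.08699 I₀.
I₄ = I₃ cos²(39°) = 0.08699 · 0.604 I₀ = 0.05254 I₀.
Transmitted fraction = 0.05254.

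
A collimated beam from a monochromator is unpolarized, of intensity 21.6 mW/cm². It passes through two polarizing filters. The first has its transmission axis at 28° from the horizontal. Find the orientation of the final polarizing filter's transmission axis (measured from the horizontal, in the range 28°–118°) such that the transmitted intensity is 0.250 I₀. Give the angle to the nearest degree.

Unpolarized light through the first polarizer → I₁ = ½ I₀, now polarized at 28°.
Need I₂/I₀ = 0.25, so cos²(θ − 28°) = 0.25 / 0.5 = 0.5.
θ − 28° = arccos(√0.5) = 45.0°, giving θ ≈ 28 + 45.0 = 73.0°.

θ ≈ 73°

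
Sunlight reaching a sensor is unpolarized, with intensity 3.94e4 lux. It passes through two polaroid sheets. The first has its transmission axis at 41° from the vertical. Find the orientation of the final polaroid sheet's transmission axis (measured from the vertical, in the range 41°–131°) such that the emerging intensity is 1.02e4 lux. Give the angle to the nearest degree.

Unpolarized light through the first polarizer → I₁ = ½ I₀, now polarized at 41°.
Target fraction: 1.02e4 / 3.94e4 lux = 0.2589 of I₀.
Need I₂/I₀ = 0.2589, so cos²(θ − 41°) = 0.2589 / 0.5 = 0.5178.
θ − 41° = arccos(√0.5178) = 44.0°, giving θ ≈ 41 + 44.0 = 85.0°.

θ ≈ 85°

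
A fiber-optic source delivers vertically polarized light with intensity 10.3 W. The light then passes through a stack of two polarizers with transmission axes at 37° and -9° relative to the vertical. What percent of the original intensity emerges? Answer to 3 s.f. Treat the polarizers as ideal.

By Malus's law, I₁ = 10.3 W · cos²(37°) = 6.57 W.
I₂ = I₁ · cos²(46°) = 6.57 · 0.4826 = 3.17 W.
That is 30.78% of the incident intensity.

≈ 30.8%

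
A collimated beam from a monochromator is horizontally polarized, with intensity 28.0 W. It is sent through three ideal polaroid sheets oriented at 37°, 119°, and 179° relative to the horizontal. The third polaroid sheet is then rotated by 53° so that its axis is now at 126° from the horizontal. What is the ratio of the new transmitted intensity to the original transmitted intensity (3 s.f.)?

I_new/I_old ≈ 3.94

Before rotation:
I₁ = I₀ cos²(37° − 0°) = I₀ cos²(37°) = 0.6378 I₀.
I₂ = I₁ cos²(119° − 37°) = 0.6378 I₀ · cos²(82°) = 0.01235 I₀.
I₃ = I₂ cos²(179° − 119°) = 0.01235 I₀ · cos²(60°) = 0.003089 I₀.
After rotation:
I₁ = I₀ cos²(37° − 0°) = I₀ cos²(37°) = 0.6378 I₀.
I₂ = I₁ cos²(119° − 37°) = 0.6378 I₀ · cos²(82°) = 0.01235 I₀.
I₃ = I₂ cos²(126° − 119°) = 0.01235 I₀ · cos²(7°) = 0.01217 I₀.
Ratio = 0.01217 / 0.003089 = 3.941.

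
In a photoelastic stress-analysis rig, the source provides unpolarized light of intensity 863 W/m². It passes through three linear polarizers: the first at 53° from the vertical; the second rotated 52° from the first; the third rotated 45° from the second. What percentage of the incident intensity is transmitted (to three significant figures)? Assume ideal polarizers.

≈ 9.48%

Unpolarized light through the first polarizer → I₁ = 863 W/m²/2 = 431.5 W/m², polarized at 53°.
I₂ = I₁ · cos²(52°) = 431.5 · 0.379 = 163.6 W/m².
I₃ = I₂ · cos²(45°) = 163.6 · 0.5 = 81.78 W/m².
That is 9.476% of the incident intensity.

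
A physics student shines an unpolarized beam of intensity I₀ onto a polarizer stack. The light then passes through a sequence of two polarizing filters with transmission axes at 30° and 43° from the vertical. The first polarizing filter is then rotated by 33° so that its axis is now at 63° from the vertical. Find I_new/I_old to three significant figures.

I_new/I_old ≈ 0.930

Before rotation:
Unpolarized light through the first polarizer → I₁ = ½ I₀, now polarized at 30°.
I₂ = I₁ cos²(43° − 30°) = 0.5 I₀ · cos²(13°) = 0.4747 I₀.
After rotation:
Unpolarized light through the first polarizer → I₁ = ½ I₀, now polarized at 63°.
I₂ = I₁ cos²(43° − 63°) = 0.5 I₀ · cos²(20°) = 0.4415 I₀.
Ratio = 0.4415 / 0.4747 = 0.9301.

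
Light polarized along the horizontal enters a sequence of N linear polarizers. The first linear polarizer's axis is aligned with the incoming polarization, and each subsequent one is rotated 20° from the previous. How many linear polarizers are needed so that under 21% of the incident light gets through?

First polarizer is aligned with the polarization: full transmission.
Each further stage multiplies by cos²(20°) = 0.883.
After N polarizers: T = 0.883^(N−1). Require T < 0.21 ⇒ N−1 > ln(0.21)/ln(0.883) = 12.54, so N−1 ≥ 13 and N = 14.
Check: N=14 gives T = 0.1984 < 0.21; N=13 gives T = 0.2247.

N = 14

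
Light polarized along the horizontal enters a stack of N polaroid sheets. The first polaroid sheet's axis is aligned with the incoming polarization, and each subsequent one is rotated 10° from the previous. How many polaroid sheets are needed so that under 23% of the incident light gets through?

N = 50

First polarizer is aligned with the polarization: full transmission.
Each further stage multiplies by cos²(10°) = 0.9698.
After N polarizers: T = 0.9698^(N−1). Require T < 0.23 ⇒ N−1 > ln(0.23)/ln(0.9698) = 48.00, so N−1 ≥ 49 and N = 50.
Check: N=50 gives T = 0.2231 < 0.23; N=49 gives T = 0.23.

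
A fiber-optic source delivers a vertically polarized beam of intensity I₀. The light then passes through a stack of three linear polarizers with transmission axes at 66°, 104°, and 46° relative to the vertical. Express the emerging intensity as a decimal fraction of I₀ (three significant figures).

≈ 0.0288 I₀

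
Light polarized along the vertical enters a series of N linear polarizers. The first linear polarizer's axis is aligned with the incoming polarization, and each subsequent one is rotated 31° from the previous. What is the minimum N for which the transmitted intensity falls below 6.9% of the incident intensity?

First polarizer is aligned with the polarization: full transmission.
Each further stage multiplies by cos²(31°) = 0.7347.
After N polarizers: T = 0.7347^(N−1). Require T < 0.069 ⇒ N−1 > ln(0.069)/ln(0.7347) = 8.67, so N−1 ≥ 9 and N = 10.
Check: N=10 gives T = 0.0624 < 0.069; N=9 gives T = 0.08493.

N = 10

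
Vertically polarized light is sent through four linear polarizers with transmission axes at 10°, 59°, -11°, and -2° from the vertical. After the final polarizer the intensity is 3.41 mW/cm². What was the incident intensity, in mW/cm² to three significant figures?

I₀ ≈ 71.6 mW/cm²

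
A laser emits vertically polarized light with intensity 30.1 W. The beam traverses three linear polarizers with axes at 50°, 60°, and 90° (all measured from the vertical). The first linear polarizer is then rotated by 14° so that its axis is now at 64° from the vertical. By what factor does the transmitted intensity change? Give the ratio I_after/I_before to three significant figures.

Before rotation:
By Malus's law, I₁ = I₀ cos²(50° − 0°) = I₀ cos²(50°) = 0.4132 I₀.
I₂ = I₁ cos²(60° − 50°) = 0.4132 I₀ · cos²(10°) = 0.4007 I₀.
I₃ = I₂ cos²(90° − 60°) = 0.4007 I₀ · cos²(30°) = 0.3005 I₀.
After rotation:
I₁ = I₀ cos²(64° − 0°) = I₀ cos²(64°) = 0.1922 I₀.
I₂ = I₁ cos²(60° − 64°) = 0.1922 I₀ · cos²(4°) = 0.1912 I₀.
I₃ = I₂ cos²(90° − 60°) = 0.1912 I₀ · cos²(30°) = 0.1434 I₀.
Ratio = 0.1434 / 0.3005 = 0.4772.

I_new/I_old ≈ 0.477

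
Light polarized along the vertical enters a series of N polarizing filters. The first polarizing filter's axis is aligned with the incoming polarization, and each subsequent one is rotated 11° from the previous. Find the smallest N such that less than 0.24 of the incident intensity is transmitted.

N = 40

First polarizer is aligned with the polarization: full transmission.
Each further stage multiplies by cos²(11°) = 0.9636.
After N polarizers: T = 0.9636^(N−1). Require T < 0.24 ⇒ N−1 > ln(0.24)/ln(0.9636) = 38.48, so N−1 ≥ 39 and N = 40.
Check: N=40 gives T = 0.2354 < 0.24; N=39 gives T = 0.2443.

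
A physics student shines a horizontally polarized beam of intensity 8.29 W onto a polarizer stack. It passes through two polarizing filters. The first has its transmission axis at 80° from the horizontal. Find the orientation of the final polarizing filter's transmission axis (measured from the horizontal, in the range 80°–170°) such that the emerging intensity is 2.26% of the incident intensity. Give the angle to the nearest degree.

θ ≈ 110°

I₁ = I₀ cos²(80° − 0°) = I₀ cos²(80°) = 0.03015 I₀.
Need I₂/I₀ = 0.0226, so cos²(θ − 80°) = 0.0226 / 0.03015 = 0.7495.
θ − 80° = arccos(√0.7495) = 30.0°, giving θ ≈ 80 + 30.0 = 110.0°.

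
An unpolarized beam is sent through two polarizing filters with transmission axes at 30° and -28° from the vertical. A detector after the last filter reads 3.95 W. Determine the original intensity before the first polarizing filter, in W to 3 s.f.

I₀ ≈ 28.1 W

Unpolarized light through the first polarizer → I₁ = ½ I₀, now polarized at 30°.
I₂ = I₁ cos²(-28° − 30°) = 0.5 I₀ · cos²(58°) = 0.1404 I₀.
So 3.95 W = 0.1404 I₀, giving I₀ = 3.95/0.1404 = 28.13 W.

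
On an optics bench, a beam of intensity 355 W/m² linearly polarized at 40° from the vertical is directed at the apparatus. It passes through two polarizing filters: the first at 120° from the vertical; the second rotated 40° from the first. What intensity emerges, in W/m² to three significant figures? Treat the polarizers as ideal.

I₁ = 355 W/m² · cos²(80°) = 10.7 W/m².
I₂ = I₁ · cos²(40°) = 10.7 · 0.5868 = 6.282 W/m².

I ≈ 6.28 W/m²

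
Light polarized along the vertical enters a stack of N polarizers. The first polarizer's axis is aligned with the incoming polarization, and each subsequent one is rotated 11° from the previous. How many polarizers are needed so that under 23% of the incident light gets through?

First polarizer is aligned with the polarization: full transmission.
Each further stage multiplies by cos²(11°) = 0.9636.
After N polarizers: T = 0.9636^(N−1). Require T < 0.23 ⇒ N−1 > ln(0.23)/ln(0.9636) = 39.63, so N−1 ≥ 40 and N = 41.
Check: N=41 gives T = 0.2268 < 0.23; N=40 gives T = 0.2354.

N = 41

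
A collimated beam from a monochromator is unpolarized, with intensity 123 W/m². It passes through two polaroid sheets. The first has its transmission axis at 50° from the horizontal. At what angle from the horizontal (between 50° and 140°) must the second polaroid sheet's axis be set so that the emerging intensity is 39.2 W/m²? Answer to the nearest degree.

θ ≈ 87°

Unpolarized light through the first polarizer → I₁ = ½ I₀, now polarized at 50°.
Target fraction: 39.2 / 123 W/m² = 0.3187 of I₀.
Need I₂/I₀ = 0.3187, so cos²(θ − 50°) = 0.3187 / 0.5 = 0.6374.
θ − 50° = arccos(√0.6374) = 37.0°, giving θ ≈ 50 + 37.0 = 87.0°.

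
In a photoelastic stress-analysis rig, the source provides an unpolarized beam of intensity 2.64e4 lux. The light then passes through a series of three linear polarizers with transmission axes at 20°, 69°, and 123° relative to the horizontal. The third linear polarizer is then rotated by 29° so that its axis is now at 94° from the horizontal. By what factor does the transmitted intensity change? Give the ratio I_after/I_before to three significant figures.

Before rotation:
Unpolarized light through the first polarizer → I₁ = ½ I₀, now polarized at 20°.
I₂ = I₁ cos²(69° − 20°) = 0.5 I₀ · cos²(49°) = 0.2152 I₀.
I₃ = I₂ cos²(123° − 69°) = 0.2152 I₀ · cos²(54°) = 0.07435 I₀.
After rotation:
Unpolarized light through the first polarizer → I₁ = ½ I₀, now polarized at 20°.
I₂ = I₁ cos²(69° − 20°) = 0.5 I₀ · cos²(49°) = 0.2152 I₀.
I₃ = I₂ cos²(94° − 69°) = 0.2152 I₀ · cos²(25°) = 0.1768 I₀.
Ratio = 0.1768 / 0.07435 = 2.377.

I_new/I_old ≈ 2.38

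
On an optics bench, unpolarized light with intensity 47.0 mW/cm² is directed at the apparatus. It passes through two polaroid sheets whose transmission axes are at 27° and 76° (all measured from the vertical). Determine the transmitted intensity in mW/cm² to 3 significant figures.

I ≈ 10.1 mW/cm²

Unpolarized light through the first polarizer → I₁ = 47.0 mW/cm²/2 = 23.5 mW/cm², polarized at 27°.
I₂ = I₁ · cos²(49°) = 23.5 · 0.4304 = 10.11 mW/cm².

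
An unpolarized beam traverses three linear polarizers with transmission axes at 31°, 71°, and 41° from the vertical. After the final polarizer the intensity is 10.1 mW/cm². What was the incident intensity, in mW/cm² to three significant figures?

I₀ ≈ 45.9 mW/cm²

Unpolarized light through the first polarizer → I₁ = ½ I₀, now polarized at 31°.
I₂ = I₁ cos²(71° − 31°) = 0.5 I₀ · cos²(40°) = 0.2934 I₀.
I₃ = I₂ cos²(41° − 71°) = 0.2934 I₀ · cos²(30°) = 0.2201 I₀.
So 10.1 mW/cm² = 0.2201 I₀, giving I₀ = 10.1/0.2201 = 45.9 mW/cm².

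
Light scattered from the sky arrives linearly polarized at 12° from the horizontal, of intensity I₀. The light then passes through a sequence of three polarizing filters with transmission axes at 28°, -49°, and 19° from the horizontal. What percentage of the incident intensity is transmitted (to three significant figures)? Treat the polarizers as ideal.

≈ 0.656%

I₁ = I₀ cos²(28° − 12°) = I₀ cos²(16°) = 0.924 I₀.
I₂ = I₁ cos²(-49° − 28°) = 0.924 I₀ · cos²(77°) = 0.04676 I₀.
I₃ = I₂ cos²(19° + 49°) = 0.04676 I₀ · cos²(68°) = 0.006562 I₀.
That is 0.6562% of the incident intensity.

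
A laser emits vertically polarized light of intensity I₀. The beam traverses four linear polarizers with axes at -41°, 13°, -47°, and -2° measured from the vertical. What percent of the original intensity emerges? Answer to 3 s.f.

≈ 2.46%

By Malus's law, I₁ = I₀ cos²(-41° − 0°) = I₀ cos²(41°) = 0.5696 I₀.
I₂ = I₁ cos²(13° + 41°) = 0.5696 I₀ · cos²(54°) = 0.1968 I₀.
I₃ = I₂ cos²(-47° − 13°) = 0.1968 I₀ · cos²(60°) = 0.0492 I₀.
I₄ = I₃ cos²(-2° + 47°) = 0.0492 I₀ · cos²(45°) = 0.0246 I₀.
That is 2.46% of the incident intensity.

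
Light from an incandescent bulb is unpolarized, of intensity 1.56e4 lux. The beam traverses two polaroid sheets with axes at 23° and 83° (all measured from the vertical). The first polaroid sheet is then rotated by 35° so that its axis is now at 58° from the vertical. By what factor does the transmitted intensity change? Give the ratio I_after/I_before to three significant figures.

I_new/I_old ≈ 3.29

Before rotation:
Unpolarized light through the first polarizer → I₁ = ½ I₀, now polarized at 23°.
I₂ = I₁ cos²(83° − 23°) = 0.5 I₀ · cos²(60°) = 0.125 I₀.
After rotation:
Unpolarized light through the first polarizer → I₁ = ½ I₀, now polarized at 58°.
I₂ = I₁ cos²(83° − 58°) = 0.5 I₀ · cos²(25°) = 0.4107 I₀.
Ratio = 0.4107 / 0.125 = 3.286.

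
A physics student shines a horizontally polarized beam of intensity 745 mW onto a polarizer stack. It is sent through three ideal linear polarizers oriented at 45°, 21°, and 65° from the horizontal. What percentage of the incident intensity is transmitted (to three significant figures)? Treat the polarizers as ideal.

≈ 21.6%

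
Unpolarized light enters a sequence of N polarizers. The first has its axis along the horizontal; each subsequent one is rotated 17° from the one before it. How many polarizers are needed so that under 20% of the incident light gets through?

N = 12

First polarizer halves the unpolarized light: factor 1/2.
Each further stage multiplies by cos²(17°) = 0.9145.
After N polarizers: T = 0.5·0.9145^(N−1). Require T < 0.20 ⇒ N−1 > ln(0.20/0.5)/ln(0.9145) = 10.25, so N−1 ≥ 11 and N = 12.
Check: N=12 gives T = 0.1871 < 0.20; N=11 gives T = 0.2046.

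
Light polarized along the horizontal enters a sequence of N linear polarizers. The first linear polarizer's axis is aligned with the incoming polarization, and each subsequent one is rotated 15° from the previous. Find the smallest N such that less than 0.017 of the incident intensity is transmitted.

First polarizer is aligned with the polarization: full transmission.
Each further stage multiplies by cos²(15°) = 0.933.
After N polarizers: T = 0.933^(N−1). Require T < 0.017 ⇒ N−1 > ln(0.017)/ln(0.933) = 58.76, so N−1 ≥ 59 and N = 60.
Check: N=60 gives T = 0.01672 < 0.017; N=59 gives T = 0.01793.

N = 60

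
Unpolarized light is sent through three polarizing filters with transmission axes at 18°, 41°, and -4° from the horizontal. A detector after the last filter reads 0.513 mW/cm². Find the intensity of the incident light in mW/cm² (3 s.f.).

Unpolarized light through the first polarizer → I₁ = ½ I₀, now polarized at 18°.
I₂ = I₁ cos²(41° − 18°) = 0.5 I₀ · cos²(23°) = 0.4237 I₀.
I₃ = I₂ cos²(-4° − 41°) = 0.4237 I₀ · cos²(45°) = 0.2118 I₀.
So 0.513 mW/cm² = 0.2118 I₀, giving I₀ = 0.513/0.2118 = 2.422 mW/cm².

I₀ ≈ 2.42 mW/cm²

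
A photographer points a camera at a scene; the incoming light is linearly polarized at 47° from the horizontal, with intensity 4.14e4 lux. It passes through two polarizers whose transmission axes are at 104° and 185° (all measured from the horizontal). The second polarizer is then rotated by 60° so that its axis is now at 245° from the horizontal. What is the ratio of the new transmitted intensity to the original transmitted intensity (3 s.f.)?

Before rotation:
I₁ = I₀ cos²(104° − 47°) = I₀ cos²(57°) = 0.2966 I₀.
I₂ = I₁ cos²(185° − 104°) = 0.2966 I₀ · cos²(81°) = 0.007259 I₀.
After rotation:
I₁ = I₀ cos²(104° − 47°) = I₀ cos²(57°) = 0.2966 I₀.
Angle between axes 1 and 2: 39°. I₂ = 0.2966 I₀ · cos²(39°) = 0.1792 I₀.
Ratio = 0.1792 / 0.007259 = 24.68.

I_new/I_old ≈ 24.7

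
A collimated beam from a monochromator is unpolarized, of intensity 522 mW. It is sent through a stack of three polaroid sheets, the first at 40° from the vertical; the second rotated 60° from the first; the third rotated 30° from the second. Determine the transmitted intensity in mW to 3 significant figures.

Unpolarized light through the first polarizer → I₁ = 522 mW/2 = 261 mW, polarized at 40°.
I₂ = I₁ · cos²(60°) = 261 · 0.25 = 65.25 mW.
I₃ = I₂ · cos²(30°) = 65.25 · 0.75 = 48.94 mW.

I ≈ 48.9 mW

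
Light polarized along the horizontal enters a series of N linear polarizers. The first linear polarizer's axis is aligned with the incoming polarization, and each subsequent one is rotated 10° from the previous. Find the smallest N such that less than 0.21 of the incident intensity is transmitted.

N = 52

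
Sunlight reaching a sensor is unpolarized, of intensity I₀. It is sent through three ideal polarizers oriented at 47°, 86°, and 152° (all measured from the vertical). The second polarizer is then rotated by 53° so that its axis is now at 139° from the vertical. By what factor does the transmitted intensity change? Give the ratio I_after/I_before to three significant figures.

I_new/I_old ≈ 0.0116

Before rotation:
Unpolarized light through the first polarizer → I₁ = ½ I₀, now polarized at 47°.
I₂ = I₁ cos²(86° − 47°) = 0.5 I₀ · cos²(39°) = 0.302 I₀.
I₃ = I₂ cos²(152° − 86°) = 0.302 I₀ · cos²(66°) = 0.04996 I₀.
After rotation:
Unpolarized light through the first polarizer → I₁ = ½ I₀, now polarized at 47°.
Angle between axes 1 and 2: 88°. I₂ = 0.5 I₀ · cos²(88°) = 0.000609 I₀.
I₃ = I₂ cos²(152° − 139°) = 0.000609 I₀ · cos²(13°) = 0.0005782 I₀.
Ratio = 0.0005782 / 0.04996 = 0.01157.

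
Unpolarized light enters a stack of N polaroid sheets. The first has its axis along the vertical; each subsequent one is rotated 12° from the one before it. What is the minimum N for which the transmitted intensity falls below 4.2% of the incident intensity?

N = 58

First polarizer halves the unpolarized light: factor 1/2.
Each further stage multiplies by cos²(12°) = 0.9568.
After N polarizers: T = 0.5·0.9568^(N−1). Require T < 0.042 ⇒ N−1 > ln(0.042/0.5)/ln(0.9568) = 56.05, so N−1 ≥ 57 and N = 58.
Check: N=58 gives T = 0.04028 < 0.042; N=57 gives T = 0.0421.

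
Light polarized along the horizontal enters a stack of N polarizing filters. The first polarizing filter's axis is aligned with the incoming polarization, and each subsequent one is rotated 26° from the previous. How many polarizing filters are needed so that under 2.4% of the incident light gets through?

First polarizer is aligned with the polarization: full transmission.
Each further stage multiplies by cos²(26°) = 0.8078.
After N polarizers: T = 0.8078^(N−1). Require T < 0.024 ⇒ N−1 > ln(0.024)/ln(0.8078) = 17.48, so N−1 ≥ 18 and N = 19.
Check: N=19 gives T = 0.02147 < 0.024; N=18 gives T = 0.02657.

N = 19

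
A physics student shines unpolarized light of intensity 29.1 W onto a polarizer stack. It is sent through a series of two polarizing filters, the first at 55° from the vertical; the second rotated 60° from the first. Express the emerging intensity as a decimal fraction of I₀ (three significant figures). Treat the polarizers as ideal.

Unpolarized light through the first polarizer → I₁ = 29.1 W/2 = 14.55 W, polarized at 55°.
I₂ = I₁ · cos²(60°) = 14.55 · 0.25 = 3.638 W.
Transmitted fraction = 0.125.

I/I₀ ≈ 0.125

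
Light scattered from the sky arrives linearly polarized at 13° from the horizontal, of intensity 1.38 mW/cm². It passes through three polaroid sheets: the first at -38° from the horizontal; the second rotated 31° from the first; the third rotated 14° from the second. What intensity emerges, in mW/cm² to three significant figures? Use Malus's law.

I ≈ 0.378 mW/cm²

By Malus's law, I₁ = 1.38 mW/cm² · cos²(51°) = 0.5465 mW/cm².
I₂ = I₁ · cos²(31°) = 0.5465 · 0.7347 = 0.4016 mW/cm².
I₃ = I₂ · cos²(14°) = 0.4016 · 0.9415 = 0.3781 mW/cm².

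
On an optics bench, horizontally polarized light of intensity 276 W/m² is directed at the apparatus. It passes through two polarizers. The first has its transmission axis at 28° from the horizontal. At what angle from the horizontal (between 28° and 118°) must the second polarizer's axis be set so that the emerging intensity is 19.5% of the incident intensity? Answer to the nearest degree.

θ ≈ 88°

By Malus's law, I₁ = I₀ cos²(28° − 0°) = I₀ cos²(28°) = 0.7796 I₀.
Need I₂/I₀ = 0.195, so cos²(θ − 28°) = 0.195 / 0.7796 = 0.2501.
θ − 28° = arccos(√0.2501) = 60.0°, giving θ ≈ 28 + 60.0 = 88.0°.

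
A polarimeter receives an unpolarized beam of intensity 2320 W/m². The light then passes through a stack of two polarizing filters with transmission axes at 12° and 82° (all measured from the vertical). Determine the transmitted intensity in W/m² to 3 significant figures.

Unpolarized light through the first polarizer → I₁ = 2320 W/m²/2 = 1160 W/m², polarized at 12°.
I₂ = I₁ · cos²(70°) = 1160 · 0.117 = 135.7 W/m².

I ≈ 136 W/m²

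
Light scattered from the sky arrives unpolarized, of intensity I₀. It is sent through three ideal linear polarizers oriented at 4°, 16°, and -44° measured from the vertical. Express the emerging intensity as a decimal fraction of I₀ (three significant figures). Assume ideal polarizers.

≈ 0.120 I₀

Unpolarized light through the first polarizer → I₁ = ½ I₀, now polarized at 4°.
I₂ = I₁ cos²(16° − 4°) = 0.5 I₀ · cos²(12°) = 0.4784 I₀.
I₃ = I₂ cos²(-44° − 16°) = 0.4784 I₀ · cos²(60°) = 0.1196 I₀.
Transmitted fraction = 0.1196.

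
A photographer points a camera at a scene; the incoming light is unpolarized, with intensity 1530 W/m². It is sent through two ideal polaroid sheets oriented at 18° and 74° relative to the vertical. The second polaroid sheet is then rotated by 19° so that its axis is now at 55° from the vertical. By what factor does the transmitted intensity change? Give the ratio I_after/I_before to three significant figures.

I_new/I_old ≈ 2.04

Before rotation:
Unpolarized light through the first polarizer → I₁ = ½ I₀, now polarized at 18°.
I₂ = I₁ cos²(74° − 18°) = 0.5 I₀ · cos²(56°) = 0.1563 I₀.
After rotation:
Unpolarized light through the first polarizer → I₁ = ½ I₀, now polarized at 18°.
I₂ = I₁ cos²(55° − 18°) = 0.5 I₀ · cos²(37°) = 0.3189 I₀.
Ratio = 0.3189 / 0.1563 = 2.04.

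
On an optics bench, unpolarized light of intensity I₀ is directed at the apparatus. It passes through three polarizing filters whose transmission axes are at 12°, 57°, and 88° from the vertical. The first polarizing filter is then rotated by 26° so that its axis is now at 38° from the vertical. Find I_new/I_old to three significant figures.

Before rotation:
Unpolarized light through the first polarizer → I₁ = ½ I₀, now polarized at 12°.
I₂ = I₁ cos²(57° − 12°) = 0.5 I₀ · cos²(45°) = 0.25 I₀.
I₃ = I₂ cos²(88° − 57°) = 0.25 I₀ · cos²(31°) = 0.1837 I₀.
After rotation:
Unpolarized light through the first polarizer → I₁ = ½ I₀, now polarized at 38°.
I₂ = I₁ cos²(57° − 38°) = 0.5 I₀ · cos²(19°) = 0.447 I₀.
I₃ = I₂ cos²(88° − 57°) = 0.447 I₀ · cos²(31°) = 0.3284 I₀.
Ratio = 0.3284 / 0.1837 = 1.788.

I_new/I_old ≈ 1.79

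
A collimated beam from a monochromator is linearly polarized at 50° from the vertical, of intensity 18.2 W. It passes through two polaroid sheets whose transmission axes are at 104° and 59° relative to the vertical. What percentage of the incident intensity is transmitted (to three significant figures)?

≈ 17.3%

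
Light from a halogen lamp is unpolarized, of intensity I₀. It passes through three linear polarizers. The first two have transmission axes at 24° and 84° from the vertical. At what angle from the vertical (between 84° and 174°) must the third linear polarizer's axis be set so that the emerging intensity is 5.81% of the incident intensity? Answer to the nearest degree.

Unpolarized light through the first polarizer → I₁ = ½ I₀, now polarized at 24°.
I₂ = I₁ cos²(84° − 24°) = 0.5 I₀ · cos²(60°) = 0.125 I₀.
Need I₃/I₀ = 0.0581, so cos²(θ − 84°) = 0.0581 / 0.125 = 0.4648.
θ − 84° = arccos(√0.4648) = 47.0°, giving θ ≈ 84 + 47.0 = 131.0°.

θ ≈ 131°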